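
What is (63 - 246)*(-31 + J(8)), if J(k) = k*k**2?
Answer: -88023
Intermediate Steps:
J(k) = k**3
(63 - 246)*(-31 + J(8)) = (63 - 246)*(-31 + 8**3) = -183*(-31 + 512) = -183*481 = -88023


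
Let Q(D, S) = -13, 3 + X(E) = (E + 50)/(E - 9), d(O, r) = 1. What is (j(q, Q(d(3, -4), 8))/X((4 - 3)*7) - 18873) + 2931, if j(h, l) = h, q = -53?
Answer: -1004240/63 ≈ -15940.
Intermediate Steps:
X(E) = -3 + (50 + E)/(-9 + E) (X(E) = -3 + (E + 50)/(E - 9) = -3 + (50 + E)/(-9 + E))
(j(q, Q(d(3, -4), 8))/X((4 - 3)*7) - 18873) + 2931 = (-53*(-9 + (4 - 3)*7)/(77 - 2*(4 - 3)*7) - 18873) + 2931 = (-53*(-9 + 1*7)/(77 - 2*7) - 18873) + 2931 = (-53*(-9 + 7)/(77 - 2*7) - 18873) + 2931 = (-53*(-2/(77 - 14)) - 18873) + 2931 = (-53/((-½*63)) - 18873) + 2931 = (-53/(-63/2) - 18873) + 2931 = (-53*(-2/63) - 18873) + 2931 = (106/63 - 18873) + 2931 = -1188893/63 + 2931 = -1004240/63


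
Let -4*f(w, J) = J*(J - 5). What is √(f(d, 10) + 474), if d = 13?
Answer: √1846/2 ≈ 21.483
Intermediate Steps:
f(w, J) = -J*(-5 + J)/4 (f(w, J) = -J*(J - 5)/4 = -J*(-5 + J)/4)
√(f(d, 10) + 474) = √((¼)*10*(5 - 1*10) + 474) = √((¼)*10*(5 - 10) + 474) = √((¼)*10*(-5) + 474) = √(-25/2 + 474) = √(923/2) = √1846/2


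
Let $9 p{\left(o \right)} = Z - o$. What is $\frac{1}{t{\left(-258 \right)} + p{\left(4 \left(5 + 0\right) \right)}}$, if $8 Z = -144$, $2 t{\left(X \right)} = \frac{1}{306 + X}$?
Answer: $- \frac{288}{1213} \approx -0.23743$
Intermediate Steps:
$t{\left(X \right)} = \frac{1}{2 \left(306 + X\right)}$
$Z = -18$ ($Z = \frac{1}{8} \left(-144\right) = -18$)
$p{\left(o \right)} = -2 - \frac{o}{9}$ ($p{\left(o \right)} = \frac{-18 - o}{9} = -2 - \frac{o}{9}$)
$\frac{1}{t{\left(-258 \right)} + p{\left(4 \left(5 + 0\right) \right)}} = \frac{1}{\frac{1}{2 \left(306 - 258\right)} - \left(2 + \frac{4 \left(5 + 0\right)}{9}\right)} = \frac{1}{\frac{1}{2 \cdot 48} - \left(2 + \frac{4 \cdot 5}{9}\right)} = \frac{1}{\frac{1}{2} \cdot \frac{1}{48} - \frac{38}{9}} = \frac{1}{\frac{1}{96} - \frac{38}{9}} = \frac{1}{- \frac{1213}{288}} = - \frac{288}{1213}$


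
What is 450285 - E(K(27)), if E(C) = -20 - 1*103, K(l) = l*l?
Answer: 450408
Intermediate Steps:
K(l) = l**2
E(C) = -123 (E(C) = -20 - 103 = -123)
450285 - E(K(27)) = 450285 - 1*(-123) = 450285 + 123 = 450408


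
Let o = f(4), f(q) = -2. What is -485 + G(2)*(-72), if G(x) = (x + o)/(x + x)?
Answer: -485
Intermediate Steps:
o = -2
G(x) = (-2 + x)/(2*x) (G(x) = (x - 2)/(x + x) = (-2 + x)/((2*x)) = (-2 + x)*(1/(2*x)) = (-2 + x)/(2*x))
-485 + G(2)*(-72) = -485 + ((½)*(-2 + 2)/2)*(-72) = -485 + ((½)*(½)*0)*(-72) = -485 + 0*(-72) = -485 + 0 = -485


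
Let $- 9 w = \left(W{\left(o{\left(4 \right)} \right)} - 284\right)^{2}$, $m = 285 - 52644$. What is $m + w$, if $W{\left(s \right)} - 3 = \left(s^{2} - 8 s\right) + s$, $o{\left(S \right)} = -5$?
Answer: $- \frac{520072}{9} \approx -57786.0$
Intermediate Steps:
$m = -52359$ ($m = 285 - 52644 = -52359$)
$W{\left(s \right)} = 3 + s^{2} - 7 s$ ($W{\left(s \right)} = 3 + \left(\left(s^{2} - 8 s\right) + s\right) = 3 + \left(s^{2} - 7 s\right) = 3 + s^{2} - 7 s$)
$w = - \frac{48841}{9}$ ($w = - \frac{\left(\left(3 + \left(-5\right)^{2} - -35\right) - 284\right)^{2}}{9} = - \frac{\left(\left(3 + 25 + 35\right) - 284\right)^{2}}{9} = - \frac{\left(63 - 284\right)^{2}}{9} = - \frac{\left(-221\right)^{2}}{9} = \left(- \frac{1}{9}\right) 48841 = - \frac{48841}{9} \approx -5426.8$)
$m + w = -52359 - \frac{48841}{9} = - \frac{520072}{9}$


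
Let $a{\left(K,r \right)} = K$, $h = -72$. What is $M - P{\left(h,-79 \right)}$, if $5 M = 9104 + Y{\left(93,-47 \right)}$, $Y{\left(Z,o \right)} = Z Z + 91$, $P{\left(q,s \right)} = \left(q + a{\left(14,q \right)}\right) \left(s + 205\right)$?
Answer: $\frac{54384}{5} \approx 10877.0$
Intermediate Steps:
$P{\left(q,s \right)} = \left(14 + q\right) \left(205 + s\right)$ ($P{\left(q,s \right)} = \left(q + 14\right) \left(s + 205\right) = \left(14 + q\right) \left(205 + s\right)$)
$Y{\left(Z,o \right)} = 91 + Z^{2}$ ($Y{\left(Z,o \right)} = Z^{2} + 91 = 91 + Z^{2}$)
$M = \frac{17844}{5}$ ($M = \frac{9104 + \left(91 + 93^{2}\right)}{5} = \frac{9104 + \left(91 + 8649\right)}{5} = \frac{9104 + 8740}{5} = \frac{1}{5} \cdot 17844 = \frac{17844}{5} \approx 3568.8$)
$M - P{\left(h,-79 \right)} = \frac{17844}{5} - \left(2870 + 14 \left(-79\right) + 205 \left(-72\right) - -5688\right) = \frac{17844}{5} - \left(2870 - 1106 - 14760 + 5688\right) = \frac{17844}{5} - -7308 = \frac{17844}{5} + 7308 = \frac{54384}{5}$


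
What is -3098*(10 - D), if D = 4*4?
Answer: 18588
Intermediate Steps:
D = 16
-3098*(10 - D) = -3098*(10 - 1*16) = -3098*(10 - 16) = -3098*(-6) = 18588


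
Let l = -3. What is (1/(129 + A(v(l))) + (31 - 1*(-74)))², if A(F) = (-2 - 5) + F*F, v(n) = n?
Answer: 189227536/17161 ≈ 11027.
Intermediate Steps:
A(F) = -7 + F²
(1/(129 + A(v(l))) + (31 - 1*(-74)))² = (1/(129 + (-7 + (-3)²)) + (31 - 1*(-74)))² = (1/(129 + (-7 + 9)) + (31 + 74))² = (1/(129 + 2) + 105)² = (1/131 + 105)² = (13756/131)² = 189227536/17161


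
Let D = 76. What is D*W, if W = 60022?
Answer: 4561672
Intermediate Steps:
D*W = 76*60022 = 4561672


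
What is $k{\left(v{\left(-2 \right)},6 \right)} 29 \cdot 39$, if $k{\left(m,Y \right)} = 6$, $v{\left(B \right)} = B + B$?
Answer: $6786$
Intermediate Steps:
$v{\left(B \right)} = 2 B$
$k{\left(v{\left(-2 \right)},6 \right)} 29 \cdot 39 = 6 \cdot 29 \cdot 39 = 174 \cdot 39 = 6786$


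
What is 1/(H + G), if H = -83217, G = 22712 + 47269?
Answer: -1/13236 ≈ -7.5552e-5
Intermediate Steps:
G = 69981
1/(H + G) = 1/(-83217 + 69981) = 1/(-13236) = -1/13236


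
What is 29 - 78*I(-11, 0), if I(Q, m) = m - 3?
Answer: 263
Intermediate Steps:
I(Q, m) = -3 + m
29 - 78*I(-11, 0) = 29 - 78*(-3 + 0) = 29 - 78*(-3) = 29 + 234 = 263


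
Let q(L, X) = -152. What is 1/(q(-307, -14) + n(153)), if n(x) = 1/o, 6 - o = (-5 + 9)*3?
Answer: -6/913 ≈ -0.0065717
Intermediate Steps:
o = -6 (o = 6 - (-5 + 9)*3 = 6 - 4*3 = 6 - 1*12 = 6 - 12 = -6)
n(x) = -1/6 (n(x) = 1/(-6) = -1/6)
1/(q(-307, -14) + n(153)) = 1/(-152 - 1/6) = 1/(-913/6) = -6/913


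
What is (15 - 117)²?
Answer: 10404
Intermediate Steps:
(15 - 117)² = (-102)² = 10404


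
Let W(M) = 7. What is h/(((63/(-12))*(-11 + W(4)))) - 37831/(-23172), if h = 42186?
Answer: 326109481/162204 ≈ 2010.5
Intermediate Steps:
h/(((63/(-12))*(-11 + W(4)))) - 37831/(-23172) = 42186/(((63/(-12))*(-11 + 7))) - 37831/(-23172) = 42186/(((63*(-1/12))*(-4))) - 37831*(-1/23172) = 42186/((-21/4*(-4))) + 37831/23172 = 42186/21 + 37831/23172 = 42186*(1/21) + 37831/23172 = 14062/7 + 37831/23172 = 326109481/162204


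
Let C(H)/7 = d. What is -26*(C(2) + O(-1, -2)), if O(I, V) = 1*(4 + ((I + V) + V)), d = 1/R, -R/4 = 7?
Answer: 65/2 ≈ 32.500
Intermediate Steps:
R = -28 (R = -4*7 = -28)
d = -1/28 (d = 1/(-28) = -1/28 ≈ -0.035714)
O(I, V) = 4 + I + 2*V (O(I, V) = 1*(4 + (I + 2*V)) = 1*(4 + I + 2*V) = 4 + I + 2*V)
C(H) = -1/4 (C(H) = 7*(-1/28) = -1/4)
-26*(C(2) + O(-1, -2)) = -26*(-1/4 + (4 - 1 + 2*(-2))) = -26*(-1/4 + (4 - 1 - 4)) = -26*(-1/4 - 1) = -26*(-5/4) = 65/2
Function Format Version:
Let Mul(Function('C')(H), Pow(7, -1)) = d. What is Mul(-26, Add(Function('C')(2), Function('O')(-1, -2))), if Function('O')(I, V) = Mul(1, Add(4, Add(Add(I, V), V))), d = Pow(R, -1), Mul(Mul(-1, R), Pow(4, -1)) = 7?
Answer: Rational(65, 2) ≈ 32.500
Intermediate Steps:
R = -28 (R = Mul(-4, 7) = -28)
d = Rational(-1, 28) (d = Pow(-28, -1) = Rational(-1, 28) ≈ -0.035714)
Function('O')(I, V) = Add(4, I, Mul(2, V)) (Function('O')(I, V) = Mul(1, Add(4, Add(I, Mul(2, V)))) = Mul(1, Add(4, I, Mul(2, V))) = Add(4, I, Mul(2, V)))
Function('C')(H) = Rational(-1, 4) (Function('C')(H) = Mul(7, Rational(-1, 28)) = Rational(-1, 4))
Mul(-26, Add(Function('C')(2), Function('O')(-1, -2))) = Mul(-26, Add(Rational(-1, 4), Add(4, -1, Mul(2, -2)))) = Mul(-26, Add(Rational(-1, 4), Add(4, -1, -4))) = Mul(-26, Add(Rational(-1, 4), -1)) = Mul(-26, Rational(-5, 4)) = Rational(65, 2)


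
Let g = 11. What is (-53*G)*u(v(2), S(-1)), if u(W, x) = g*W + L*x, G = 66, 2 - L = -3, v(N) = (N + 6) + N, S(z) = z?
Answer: -367290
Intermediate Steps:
v(N) = 6 + 2*N (v(N) = (6 + N) + N = 6 + 2*N)
L = 5 (L = 2 - 1*(-3) = 2 + 3 = 5)
u(W, x) = 5*x + 11*W (u(W, x) = 11*W + 5*x = 5*x + 11*W)
(-53*G)*u(v(2), S(-1)) = (-53*66)*(5*(-1) + 11*(6 + 2*2)) = -3498*(-5 + 11*(6 + 4)) = -3498*(-5 + 11*10) = -3498*(-5 + 110) = -3498*105 = -367290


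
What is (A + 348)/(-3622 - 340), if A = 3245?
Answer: -3593/3962 ≈ -0.90687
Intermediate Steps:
(A + 348)/(-3622 - 340) = (3245 + 348)/(-3622 - 340) = 3593/(-3962) = 3593*(-1/3962) = -3593/3962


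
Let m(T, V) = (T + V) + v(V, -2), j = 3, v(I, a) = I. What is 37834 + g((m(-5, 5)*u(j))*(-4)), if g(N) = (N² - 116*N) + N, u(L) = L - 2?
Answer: 40534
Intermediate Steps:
m(T, V) = T + 2*V (m(T, V) = (T + V) + V = T + 2*V)
u(L) = -2 + L
g(N) = N² - 115*N
37834 + g((m(-5, 5)*u(j))*(-4)) = 37834 + (((-5 + 2*5)*(-2 + 3))*(-4))*(-115 + ((-5 + 2*5)*(-2 + 3))*(-4)) = 37834 + (((-5 + 10)*1)*(-4))*(-115 + ((-5 + 10)*1)*(-4)) = 37834 + ((5*1)*(-4))*(-115 + (5*1)*(-4)) = 37834 + (5*(-4))*(-115 + 5*(-4)) = 37834 - 20*(-115 - 20) = 37834 - 20*(-135) = 37834 + 2700 = 40534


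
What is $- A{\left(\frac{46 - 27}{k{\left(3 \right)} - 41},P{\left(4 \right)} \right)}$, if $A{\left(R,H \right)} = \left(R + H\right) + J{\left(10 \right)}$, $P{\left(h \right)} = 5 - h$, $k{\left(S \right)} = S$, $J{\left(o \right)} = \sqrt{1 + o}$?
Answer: $- \frac{1}{2} - \sqrt{11} \approx -3.8166$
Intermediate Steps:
$A{\left(R,H \right)} = H + R + \sqrt{11}$ ($A{\left(R,H \right)} = \left(R + H\right) + \sqrt{1 + 10} = \left(H + R\right) + \sqrt{11} = H + R + \sqrt{11}$)
$- A{\left(\frac{46 - 27}{k{\left(3 \right)} - 41},P{\left(4 \right)} \right)} = - (\left(5 - 4\right) + \frac{46 - 27}{3 - 41} + \sqrt{11}) = - (\left(5 - 4\right) + \frac{19}{-38} + \sqrt{11}) = - (1 + 19 \left(- \frac{1}{38}\right) + \sqrt{11}) = - (1 - \frac{1}{2} + \sqrt{11}) = - (\frac{1}{2} + \sqrt{11}) = - \frac{1}{2} - \sqrt{11}$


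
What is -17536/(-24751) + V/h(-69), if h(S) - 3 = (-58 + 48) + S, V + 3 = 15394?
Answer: -379609905/1881076 ≈ -201.80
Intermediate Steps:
V = 15391 (V = -3 + 15394 = 15391)
h(S) = -7 + S (h(S) = 3 + ((-58 + 48) + S) = 3 + (-10 + S) = -7 + S)
-17536/(-24751) + V/h(-69) = -17536/(-24751) + 15391/(-7 - 69) = -17536*(-1/24751) + 15391/(-76) = 17536/24751 + 15391*(-1/76) = 17536/24751 - 15391/76 = -379609905/1881076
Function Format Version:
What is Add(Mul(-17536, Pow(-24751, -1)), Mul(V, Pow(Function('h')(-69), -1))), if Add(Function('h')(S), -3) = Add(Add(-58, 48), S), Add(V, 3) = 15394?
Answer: Rational(-379609905, 1881076) ≈ -201.80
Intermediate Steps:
V = 15391 (V = Add(-3, 15394) = 15391)
Function('h')(S) = Add(-7, S) (Function('h')(S) = Add(3, Add(Add(-58, 48), S)) = Add(3, Add(-10, S)) = Add(-7, S))
Add(Mul(-17536, Pow(-24751, -1)), Mul(V, Pow(Function('h')(-69), -1))) = Add(Mul(-17536, Pow(-24751, -1)), Mul(15391, Pow(Add(-7, -69), -1))) = Add(Mul(-17536, Rational(-1, 24751)), Mul(15391, Pow(-76, -1))) = Add(Rational(17536, 24751), Mul(15391, Rational(-1, 76))) = Add(Rational(17536, 24751), Rational(-15391, 76)) = Rational(-379609905, 1881076)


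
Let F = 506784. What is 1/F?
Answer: 1/506784 ≈ 1.9732e-6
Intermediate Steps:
1/F = 1/506784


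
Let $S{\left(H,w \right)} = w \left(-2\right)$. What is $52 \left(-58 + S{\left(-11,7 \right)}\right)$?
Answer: $-3744$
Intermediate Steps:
$S{\left(H,w \right)} = - 2 w$
$52 \left(-58 + S{\left(-11,7 \right)}\right) = 52 \left(-58 - 14\right) = 52 \left(-72\right) = -3744$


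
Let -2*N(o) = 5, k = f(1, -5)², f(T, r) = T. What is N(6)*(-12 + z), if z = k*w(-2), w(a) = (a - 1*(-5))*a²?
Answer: 0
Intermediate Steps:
w(a) = a²*(5 + a) (w(a) = (a + 5)*a² = (5 + a)*a² = a²*(5 + a))
k = 1 (k = 1² = 1)
N(o) = -5/2 (N(o) = -½*5 = -5/2)
z = 12 (z = 1*((-2)²*(5 - 2)) = 1*(4*3) = 1*12 = 12)
N(6)*(-12 + z) = -5*(-12 + 12)/2 = -5/2*0 = 0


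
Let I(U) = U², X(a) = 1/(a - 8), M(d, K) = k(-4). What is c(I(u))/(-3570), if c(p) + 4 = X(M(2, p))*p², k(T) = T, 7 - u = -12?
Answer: 130369/42840 ≈ 3.0432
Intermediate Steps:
u = 19 (u = 7 - 1*(-12) = 7 + 12 = 19)
M(d, K) = -4
X(a) = 1/(-8 + a)
c(p) = -4 - p²/12 (c(p) = -4 + p²/(-8 - 4) = -4 + p²/(-12) = -4 - p²/12)
c(I(u))/(-3570) = (-4 - (19²)²/12)/(-3570) = (-4 - 1/12*361²)*(-1/3570) = (-4 - 1/12*130321)*(-1/3570) = (-4 - 130321/12)*(-1/3570) = -130369/12*(-1/3570) = 130369/42840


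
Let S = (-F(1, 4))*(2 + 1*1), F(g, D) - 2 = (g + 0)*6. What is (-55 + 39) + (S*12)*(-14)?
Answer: 4016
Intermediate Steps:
F(g, D) = 2 + 6*g (F(g, D) = 2 + (g + 0)*6 = 2 + g*6 = 2 + 6*g)
S = -24 (S = (-(2 + 6*1))*(2 + 1*1) = (-(2 + 6))*(2 + 1) = -1*8*3 = -8*3 = -24)
(-55 + 39) + (S*12)*(-14) = (-55 + 39) - 24*12*(-14) = -16 - 288*(-14) = -16 + 4032 = 4016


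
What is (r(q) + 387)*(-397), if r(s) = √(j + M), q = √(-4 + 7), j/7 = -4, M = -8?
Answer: -153639 - 2382*I ≈ -1.5364e+5 - 2382.0*I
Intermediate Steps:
j = -28 (j = 7*(-4) = -28)
q = √3 ≈ 1.7320
r(s) = 6*I (r(s) = √(-28 - 8) = √(-36) = 6*I)
(r(q) + 387)*(-397) = (6*I + 387)*(-397) = (387 + 6*I)*(-397) = -153639 - 2382*I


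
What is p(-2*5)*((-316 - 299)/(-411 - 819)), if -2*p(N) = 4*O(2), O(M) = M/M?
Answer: -1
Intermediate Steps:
O(M) = 1
p(N) = -2
p(-2*5)*((-316 - 299)/(-411 - 819)) = -2*(-316 - 299)/(-411 - 819) = -(-1230)/(-1230) = -(-1230)*(-1)/1230 = -2*½ = -1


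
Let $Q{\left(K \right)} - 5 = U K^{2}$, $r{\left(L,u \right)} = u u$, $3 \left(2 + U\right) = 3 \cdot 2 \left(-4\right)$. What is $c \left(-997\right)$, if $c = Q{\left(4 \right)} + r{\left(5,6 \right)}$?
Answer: $118643$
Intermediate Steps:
$U = -10$ ($U = -2 + \frac{3 \cdot 2 \left(-4\right)}{3} = -2 + \frac{6 \left(-4\right)}{3} = -2 + \frac{1}{3} \left(-24\right) = -2 - 8 = -10$)
$r{\left(L,u \right)} = u^{2}$
$Q{\left(K \right)} = 5 - 10 K^{2}$
$c = -119$ ($c = \left(5 - 10 \cdot 4^{2}\right) + 6^{2} = \left(5 - 160\right) + 36 = -155 + 36 = -119$)
$c \left(-997\right) = \left(-119\right) \left(-997\right) = 118643$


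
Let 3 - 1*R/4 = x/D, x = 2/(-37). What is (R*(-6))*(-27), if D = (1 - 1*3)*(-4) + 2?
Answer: 360288/185 ≈ 1947.5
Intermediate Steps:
x = -2/37 (x = 2*(-1/37) = -2/37 ≈ -0.054054)
D = 10 (D = (1 - 3)*(-4) + 2 = -2*(-4) + 2 = 8 + 2 = 10)
R = 2224/185 (R = 12 - (-8)/(37*10) = 12 - 4*(-1/185) = 12 + 4/185 = 2224/185 ≈ 12.022)
(R*(-6))*(-27) = ((2224/185)*(-6))*(-27) = -13344/185*(-27) = 360288/185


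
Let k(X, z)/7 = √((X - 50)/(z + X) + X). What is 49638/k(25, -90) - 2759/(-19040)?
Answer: 2759/19040 + 8273*√4290/385 ≈ 1407.6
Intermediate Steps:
k(X, z) = 7*√(X + (-50 + X)/(X + z)) (k(X, z) = 7*√((X - 50)/(z + X) + X) = 7*√((-50 + X)/(X + z) + X) = 7*√(X + (-50 + X)/(X + z)))
49638/k(25, -90) - 2759/(-19040) = 49638/((7*√((-50 + 25 + 25*(25 - 90))/(25 - 90)))) - 2759/(-19040) = 49638/((7*√((-50 + 25 + 25*(-65))/(-65)))) - 2759*(-1/19040) = 49638/((7*√(-(-50 + 25 - 1625)/65))) + 2759/19040 = 49638/((7*√(-1/65*(-1650)))) + 2759/19040 = 49638/((7*√(330/13))) + 2759/19040 = 49638/((7*(√4290/13))) + 2759/19040 = 49638/((7*√4290/13)) + 2759/19040 = 49638*(√4290/2310) + 2759/19040 = 8273*√4290/385 + 2759/19040 = 2759/19040 + 8273*√4290/385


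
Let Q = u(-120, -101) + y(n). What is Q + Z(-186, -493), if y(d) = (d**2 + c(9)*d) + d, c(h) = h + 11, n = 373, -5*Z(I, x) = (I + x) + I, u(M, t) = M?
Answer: 147015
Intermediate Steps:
Z(I, x) = -2*I/5 - x/5 (Z(I, x) = -((I + x) + I)/5 = -(x + 2*I)/5 = -2*I/5 - x/5)
c(h) = 11 + h
y(d) = d**2 + 21*d (y(d) = (d**2 + (11 + 9)*d) + d = (d**2 + 20*d) + d = d**2 + 21*d)
Q = 146842 (Q = -120 + 373*(21 + 373) = -120 + 373*394 = -120 + 146962 = 146842)
Q + Z(-186, -493) = 146842 + (-2/5*(-186) - 1/5*(-493)) = 146842 + (372/5 + 493/5) = 146842 + 173 = 147015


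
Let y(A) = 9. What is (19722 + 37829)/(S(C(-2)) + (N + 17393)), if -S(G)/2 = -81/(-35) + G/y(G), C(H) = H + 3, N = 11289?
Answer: 18128565/9033302 ≈ 2.0069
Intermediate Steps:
C(H) = 3 + H
S(G) = -162/35 - 2*G/9 (S(G) = -2*(-81/(-35) + G/9) = -2*(-81*(-1/35) + G*(⅑)) = -2*(81/35 + G/9) = -162/35 - 2*G/9)
(19722 + 37829)/(S(C(-2)) + (N + 17393)) = (19722 + 37829)/((-162/35 - 2*(3 - 2)/9) + (11289 + 17393)) = 57551/((-162/35 - 2/9*1) + 28682) = 57551/((-162/35 - 2/9) + 28682) = 57551/(-1528/315 + 28682) = 57551/(9033302/315) = 57551*(315/9033302) = 18128565/9033302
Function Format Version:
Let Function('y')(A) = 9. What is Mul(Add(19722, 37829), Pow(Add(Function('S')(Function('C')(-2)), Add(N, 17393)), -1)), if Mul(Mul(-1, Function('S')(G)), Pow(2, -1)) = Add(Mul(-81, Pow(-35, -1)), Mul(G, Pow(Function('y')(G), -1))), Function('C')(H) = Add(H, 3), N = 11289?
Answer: Rational(18128565, 9033302) ≈ 2.0069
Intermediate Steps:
Function('C')(H) = Add(3, H)
Function('S')(G) = Add(Rational(-162, 35), Mul(Rational(-2, 9), G)) (Function('S')(G) = Mul(-2, Add(Mul(-81, Pow(-35, -1)), Mul(G, Pow(9, -1)))) = Mul(-2, Add(Mul(-81, Rational(-1, 35)), Mul(G, Rational(1, 9)))) = Mul(-2, Add(Rational(81, 35), Mul(Rational(1, 9), G))) = Add(Rational(-162, 35), Mul(Rational(-2, 9), G)))
Mul(Add(19722, 37829), Pow(Add(Function('S')(Function('C')(-2)), Add(N, 17393)), -1)) = Mul(Add(19722, 37829), Pow(Add(Add(Rational(-162, 35), Mul(Rational(-2, 9), Add(3, -2))), Add(11289, 17393)), -1)) = Mul(57551, Pow(Add(Add(Rational(-162, 35), Mul(Rational(-2, 9), 1)), 28682), -1)) = Mul(57551, Pow(Add(Add(Rational(-162, 35), Rational(-2, 9)), 28682), -1)) = Mul(57551, Pow(Add(Rational(-1528, 315), 28682), -1)) = Mul(57551, Pow(Rational(9033302, 315), -1)) = Mul(57551, Rational(315, 9033302)) = Rational(18128565, 9033302)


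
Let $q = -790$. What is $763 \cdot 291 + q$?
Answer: $221243$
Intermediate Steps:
$763 \cdot 291 + q = 763 \cdot 291 - 790 = 222033 - 790 = 221243$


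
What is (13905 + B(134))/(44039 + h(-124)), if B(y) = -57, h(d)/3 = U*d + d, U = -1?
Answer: 13848/44039 ≈ 0.31445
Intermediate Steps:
h(d) = 0 (h(d) = 3*(-d + d) = 3*0 = 0)
(13905 + B(134))/(44039 + h(-124)) = (13905 - 57)/(44039 + 0) = 13848/44039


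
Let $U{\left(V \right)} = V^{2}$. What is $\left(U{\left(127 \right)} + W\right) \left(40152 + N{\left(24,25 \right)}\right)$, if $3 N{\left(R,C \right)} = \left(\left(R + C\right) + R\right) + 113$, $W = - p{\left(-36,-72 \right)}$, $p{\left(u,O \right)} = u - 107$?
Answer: $654362208$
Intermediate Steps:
$p{\left(u,O \right)} = -107 + u$
$W = 143$ ($W = - (-107 - 36) = \left(-1\right) \left(-143\right) = 143$)
$N{\left(R,C \right)} = \frac{113}{3} + \frac{C}{3} + \frac{2 R}{3}$ ($N{\left(R,C \right)} = \frac{\left(\left(R + C\right) + R\right) + 113}{3} = \frac{\left(\left(C + R\right) + R\right) + 113}{3} = \frac{\left(C + 2 R\right) + 113}{3} = \frac{113 + C + 2 R}{3} = \frac{113}{3} + \frac{C}{3} + \frac{2 R}{3}$)
$\left(U{\left(127 \right)} + W\right) \left(40152 + N{\left(24,25 \right)}\right) = \left(127^{2} + 143\right) \left(40152 + \left(\frac{113}{3} + \frac{1}{3} \cdot 25 + \frac{2}{3} \cdot 24\right)\right) = \left(16129 + 143\right) \left(40152 + \left(\frac{113}{3} + \frac{25}{3} + 16\right)\right) = 16272 \left(40152 + 62\right) = 16272 \cdot 40214 = 654362208$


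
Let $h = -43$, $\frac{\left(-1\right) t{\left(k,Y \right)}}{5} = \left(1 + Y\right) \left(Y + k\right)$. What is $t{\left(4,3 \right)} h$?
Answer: $6020$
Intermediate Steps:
$t{\left(k,Y \right)} = - 5 \left(1 + Y\right) \left(Y + k\right)$
$t{\left(4,3 \right)} h = \left(\left(-5\right) 3 - 20 - 5 \cdot 3^{2} - 15 \cdot 4\right) \left(-43\right) = \left(-15 - 20 - 45 - 60\right) \left(-43\right) = \left(-140\right) \left(-43\right) = 6020$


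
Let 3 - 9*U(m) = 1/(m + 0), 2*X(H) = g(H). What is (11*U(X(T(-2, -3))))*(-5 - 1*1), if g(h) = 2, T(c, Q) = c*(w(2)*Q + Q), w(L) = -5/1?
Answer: -44/3 ≈ -14.667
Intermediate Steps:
w(L) = -5 (w(L) = -5*1 = -5)
T(c, Q) = -4*Q*c (T(c, Q) = c*(-5*Q + Q) = c*(-4*Q) = -4*Q*c)
X(H) = 1 (X(H) = (½)*2 = 1)
U(m) = ⅓ - 1/(9*m) (U(m) = ⅓ - 1/(9*(m + 0)) = ⅓ - 1/(9*m))
(11*U(X(T(-2, -3))))*(-5 - 1*1) = (11*((⅑)*(-1 + 3*1)/1))*(-5 - 1*1) = (11*((⅑)*1*(-1 + 3)))*(-5 - 1) = (11*((⅑)*1*2))*(-6) = (11*(2/9))*(-6) = (22/9)*(-6) = -44/3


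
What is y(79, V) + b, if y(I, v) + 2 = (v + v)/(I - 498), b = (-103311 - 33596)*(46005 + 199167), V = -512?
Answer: -14064054698490/419 ≈ -3.3566e+10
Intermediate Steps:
b = -33565763004 (b = -136907*245172 = -33565763004)
y(I, v) = -2 + 2*v/(-498 + I) (y(I, v) = -2 + (v + v)/(I - 498) = -2 + (2*v)/(-498 + I) = -2 + 2*v/(-498 + I))
y(79, V) + b = 2*(498 - 512 - 1*79)/(-498 + 79) - 33565763004 = 2*(498 - 512 - 79)/(-419) - 33565763004 = 2*(-1/419)*(-93) - 33565763004 = 186/419 - 33565763004 = -14064054698490/419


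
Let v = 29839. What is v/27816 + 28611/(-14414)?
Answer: -182872115/200469912 ≈ -0.91222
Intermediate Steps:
v/27816 + 28611/(-14414) = 29839/27816 + 28611/(-14414) = 29839*(1/27816) + 28611*(-1/14414) = 29839/27816 - 28611/14414 = -182872115/200469912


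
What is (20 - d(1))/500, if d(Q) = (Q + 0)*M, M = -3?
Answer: 23/500 ≈ 0.046000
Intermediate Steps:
d(Q) = -3*Q (d(Q) = (Q + 0)*(-3) = Q*(-3) = -3*Q)
(20 - d(1))/500 = (20 - (-3))/500 = (20 - 1*(-3))*(1/500) = (20 + 3)*(1/500) = 23*(1/500) = 23/500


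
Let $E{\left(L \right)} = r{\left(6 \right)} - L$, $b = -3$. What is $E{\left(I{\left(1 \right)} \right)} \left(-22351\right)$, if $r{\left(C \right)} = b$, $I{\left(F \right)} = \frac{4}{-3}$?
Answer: $\frac{111755}{3} \approx 37252.0$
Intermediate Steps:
$I{\left(F \right)} = - \frac{4}{3}$ ($I{\left(F \right)} = 4 \left(- \frac{1}{3}\right) = - \frac{4}{3}$)
$r{\left(C \right)} = -3$
$E{\left(L \right)} = -3 - L$
$E{\left(I{\left(1 \right)} \right)} \left(-22351\right) = \left(-3 - - \frac{4}{3}\right) \left(-22351\right) = \left(-3 + \frac{4}{3}\right) \left(-22351\right) = \left(- \frac{5}{3}\right) \left(-22351\right) = \frac{111755}{3}$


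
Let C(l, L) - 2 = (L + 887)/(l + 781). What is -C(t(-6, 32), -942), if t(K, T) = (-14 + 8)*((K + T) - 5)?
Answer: -251/131 ≈ -1.9160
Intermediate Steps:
t(K, T) = 30 - 6*K - 6*T (t(K, T) = -6*(-5 + K + T) = 30 - 6*K - 6*T)
C(l, L) = 2 + (887 + L)/(781 + l) (C(l, L) = 2 + (L + 887)/(l + 781) = 2 + (887 + L)/(781 + l))
-C(t(-6, 32), -942) = -(2449 - 942 + 2*(30 - 6*(-6) - 6*32))/(781 + (30 - 6*(-6) - 6*32)) = -(2449 - 942 + 2*(30 + 36 - 192))/(781 + (30 + 36 - 192)) = -(2449 - 942 + 2*(-126))/(781 - 126) = -(2449 - 942 - 252)/655 = -1255/655 = -1*251/131 = -251/131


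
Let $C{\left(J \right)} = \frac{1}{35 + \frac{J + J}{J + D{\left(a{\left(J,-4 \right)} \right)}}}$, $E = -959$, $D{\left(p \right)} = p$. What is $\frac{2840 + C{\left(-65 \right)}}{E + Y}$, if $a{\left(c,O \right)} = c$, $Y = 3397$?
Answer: $\frac{102241}{87768} \approx 1.1649$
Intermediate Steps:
$C{\left(J \right)} = \frac{1}{36}$ ($C{\left(J \right)} = \frac{1}{35 + \frac{J + J}{J + J}} = \frac{1}{35 + \frac{2 J}{2 J}} = \frac{1}{35 + 2 J \frac{1}{2 J}} = \frac{1}{35 + 1} = \frac{1}{36}$)
$\frac{2840 + C{\left(-65 \right)}}{E + Y} = \frac{2840 + \frac{1}{36}}{-959 + 3397} = \frac{102241}{36 \cdot 2438} = \frac{102241}{36} \cdot \frac{1}{2438} = \frac{102241}{87768}$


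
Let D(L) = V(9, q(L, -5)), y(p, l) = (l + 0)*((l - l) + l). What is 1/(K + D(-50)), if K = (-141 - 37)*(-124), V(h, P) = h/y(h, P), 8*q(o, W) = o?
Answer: 625/13795144 ≈ 4.5306e-5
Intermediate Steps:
y(p, l) = l**2 (y(p, l) = l*(0 + l) = l*l = l**2)
q(o, W) = o/8
V(h, P) = h/P**2 (V(h, P) = h/(P**2) = h/P**2)
D(L) = 576/L**2 (D(L) = 9/(L/8)**2 = 9*(64/L**2) = 576/L**2)
K = 22072 (K = -178*(-124) = 22072)
1/(K + D(-50)) = 1/(22072 + 576/(-50)**2) = 1/(22072 + 576*(1/2500)) = 1/(22072 + 144/625) = 1/(13795144/625) = 625/13795144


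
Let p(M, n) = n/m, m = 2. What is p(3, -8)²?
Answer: 16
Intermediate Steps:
p(M, n) = n/2
p(3, -8)² = ((½)*(-8))² = (-4)² = 16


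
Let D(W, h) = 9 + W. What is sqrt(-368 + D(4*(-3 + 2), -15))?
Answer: 11*I*sqrt(3) ≈ 19.053*I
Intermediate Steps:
sqrt(-368 + D(4*(-3 + 2), -15)) = sqrt(-368 + (9 + 4*(-3 + 2))) = sqrt(-368 + (9 + 4*(-1))) = sqrt(-368 + (9 - 4)) = sqrt(-368 + 5) = sqrt(-363) = 11*I*sqrt(3)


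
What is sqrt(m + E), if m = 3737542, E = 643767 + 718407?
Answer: 2*sqrt(1274929) ≈ 2258.3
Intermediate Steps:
E = 1362174
sqrt(m + E) = sqrt(3737542 + 1362174) = sqrt(5099716) = 2*sqrt(1274929)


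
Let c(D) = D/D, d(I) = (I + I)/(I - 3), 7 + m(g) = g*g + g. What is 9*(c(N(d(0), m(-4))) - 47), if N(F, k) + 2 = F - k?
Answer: -414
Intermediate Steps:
m(g) = -7 + g + g² (m(g) = -7 + (g*g + g) = -7 + (g² + g) = -7 + (g + g²) = -7 + g + g²)
d(I) = 2*I/(-3 + I) (d(I) = (2*I)/(-3 + I) = 2*I/(-3 + I))
N(F, k) = -2 + F - k (N(F, k) = -2 + (F - k) = -2 + F - k)
c(D) = 1
9*(c(N(d(0), m(-4))) - 47) = 9*(1 - 47) = 9*(-46) = -414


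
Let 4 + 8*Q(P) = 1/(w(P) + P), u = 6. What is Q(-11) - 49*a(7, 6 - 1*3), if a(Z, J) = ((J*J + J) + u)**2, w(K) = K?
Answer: -2794265/176 ≈ -15877.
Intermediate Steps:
Q(P) = -1/2 + 1/(16*P) (Q(P) = -1/2 + 1/(8*(P + P)) = -1/2 + 1/(8*((2*P))) = -1/2 + (1/(2*P))/8 = -1/2 + 1/(16*P))
a(Z, J) = (6 + J + J**2)**2 (a(Z, J) = ((J*J + J) + 6)**2 = ((J**2 + J) + 6)**2 = ((J + J**2) + 6)**2 = (6 + J + J**2)**2)
Q(-11) - 49*a(7, 6 - 1*3) = (1/16)*(1 - 8*(-11))/(-11) - 49*(6 + (6 - 1*3) + (6 - 1*3)**2)**2 = (1/16)*(-1/11)*(1 + 88) - 49*(6 + (6 - 3) + (6 - 3)**2)**2 = (1/16)*(-1/11)*89 - 49*(6 + 3 + 3**2)**2 = -89/176 - 49*(6 + 3 + 9)**2 = -89/176 - 49*18**2 = -89/176 - 49*324 = -89/176 - 15876 = -2794265/176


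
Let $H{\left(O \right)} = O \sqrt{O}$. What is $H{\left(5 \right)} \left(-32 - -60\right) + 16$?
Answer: $16 + 140 \sqrt{5} \approx 329.05$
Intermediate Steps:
$H{\left(O \right)} = O^{\frac{3}{2}}$
$H{\left(5 \right)} \left(-32 - -60\right) + 16 = 5^{\frac{3}{2}} \left(-32 - -60\right) + 16 = 5 \sqrt{5} \left(-32 + 60\right) + 16 = 5 \sqrt{5} \cdot 28 + 16 = 140 \sqrt{5} + 16 = 16 + 140 \sqrt{5}$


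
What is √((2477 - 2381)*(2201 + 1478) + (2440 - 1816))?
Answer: 36*√273 ≈ 594.82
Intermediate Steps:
√((2477 - 2381)*(2201 + 1478) + (2440 - 1816)) = √(96*3679 + 624) = √(353184 + 624) = √353808 = 36*√273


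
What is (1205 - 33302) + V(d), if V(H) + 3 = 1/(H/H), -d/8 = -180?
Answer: -32099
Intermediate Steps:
d = 1440 (d = -8*(-180) = 1440)
V(H) = -2 (V(H) = -3 + 1/(H/H) = -3 + 1/1 = -3 + 1 = -2)
(1205 - 33302) + V(d) = (1205 - 33302) - 2 = -32097 - 2 = -32099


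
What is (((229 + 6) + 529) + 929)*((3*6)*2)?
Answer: 60948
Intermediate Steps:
(((229 + 6) + 529) + 929)*((3*6)*2) = ((235 + 529) + 929)*(18*2) = (764 + 929)*36 = 1693*36 = 60948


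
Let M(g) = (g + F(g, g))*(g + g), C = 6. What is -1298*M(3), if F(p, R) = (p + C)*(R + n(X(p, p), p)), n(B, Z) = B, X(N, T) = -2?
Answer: -93456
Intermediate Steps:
F(p, R) = (-2 + R)*(6 + p) (F(p, R) = (p + 6)*(R - 2) = (6 + p)*(-2 + R) = (-2 + R)*(6 + p))
M(g) = 2*g*(-12 + g² + 5*g) (M(g) = (g + (-12 - 2*g + 6*g + g*g))*(g + g) = (g + (-12 - 2*g + 6*g + g²))*(2*g) = (g + (-12 + g² + 4*g))*(2*g) = (-12 + g² + 5*g)*(2*g) = 2*g*(-12 + g² + 5*g))
-1298*M(3) = -2596*3*(-12 + 3² + 5*3) = -2596*3*(-12 + 9 + 15) = -2596*3*12 = -1298*72 = -93456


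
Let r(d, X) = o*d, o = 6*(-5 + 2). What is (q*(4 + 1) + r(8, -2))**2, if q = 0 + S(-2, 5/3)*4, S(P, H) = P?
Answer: 33856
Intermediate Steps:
o = -18 (o = 6*(-3) = -18)
q = -8 (q = 0 - 2*4 = 0 - 8 = -8)
r(d, X) = -18*d
(q*(4 + 1) + r(8, -2))**2 = (-8*(4 + 1) - 18*8)**2 = (-8*5 - 144)**2 = (-40 - 144)**2 = (-184)**2 = 33856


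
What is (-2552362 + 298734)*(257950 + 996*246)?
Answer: -1133498260648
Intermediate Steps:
(-2552362 + 298734)*(257950 + 996*246) = -2253628*(257950 + 245016) = -2253628*502966 = -1133498260648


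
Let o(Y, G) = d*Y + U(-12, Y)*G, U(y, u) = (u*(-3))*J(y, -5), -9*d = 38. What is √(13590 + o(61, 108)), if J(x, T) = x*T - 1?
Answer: 2*I*√2593673/3 ≈ 1073.7*I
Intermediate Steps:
J(x, T) = -1 + T*x (J(x, T) = T*x - 1 = -1 + T*x)
d = -38/9 (d = -⅑*38 = -38/9 ≈ -4.2222)
U(y, u) = -3*u*(-1 - 5*y) (U(y, u) = (u*(-3))*(-1 - 5*y) = (-3*u)*(-1 - 5*y) = -3*u*(-1 - 5*y))
o(Y, G) = -38*Y/9 - 177*G*Y (o(Y, G) = -38*Y/9 + (3*Y*(1 + 5*(-12)))*G = -38*Y/9 + (3*Y*(1 - 60))*G = -38*Y/9 + (3*Y*(-59))*G = -38*Y/9 + (-177*Y)*G = -38*Y/9 - 177*G*Y)
√(13590 + o(61, 108)) = √(13590 + (⅑)*61*(-38 - 1593*108)) = √(13590 + (⅑)*61*(-38 - 172044)) = √(13590 + (⅑)*61*(-172082)) = √(13590 - 10497002/9) = √(-10374692/9) = 2*I*√2593673/3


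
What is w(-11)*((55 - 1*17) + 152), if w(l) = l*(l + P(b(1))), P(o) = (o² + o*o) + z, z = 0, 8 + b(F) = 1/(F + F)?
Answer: -212135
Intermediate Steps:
b(F) = -8 + 1/(2*F) (b(F) = -8 + 1/(F + F) = -8 + 1/(2*F))
P(o) = 2*o² (P(o) = (o² + o*o) + 0 = (o² + o²) + 0 = 2*o² + 0 = 2*o²)
w(l) = l*(225/2 + l) (w(l) = l*(l + 2*(-8 + (½)/1)²) = l*(l + 2*(-8 + (½)*1)²) = l*(l + 2*(-8 + ½)²) = l*(l + 2*(-15/2)²) = l*(l + 2*(225/4)) = l*(l + 225/2) = l*(225/2 + l))
w(-11)*((55 - 1*17) + 152) = ((½)*(-11)*(225 + 2*(-11)))*((55 - 1*17) + 152) = ((½)*(-11)*(225 - 22))*((55 - 17) + 152) = ((½)*(-11)*203)*(38 + 152) = -2233/2*190 = -212135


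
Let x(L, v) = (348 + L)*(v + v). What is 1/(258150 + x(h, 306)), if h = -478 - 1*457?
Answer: -1/101094 ≈ -9.8918e-6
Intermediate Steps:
h = -935 (h = -478 - 457 = -935)
x(L, v) = 2*v*(348 + L) (x(L, v) = (348 + L)*(2*v) = 2*v*(348 + L))
1/(258150 + x(h, 306)) = 1/(258150 + 2*306*(348 - 935)) = 1/(258150 + 2*306*(-587)) = 1/(258150 - 359244) = 1/(-101094) = -1/101094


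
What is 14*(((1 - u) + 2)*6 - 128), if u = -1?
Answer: -1456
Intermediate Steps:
14*(((1 - u) + 2)*6 - 128) = 14*(((1 - 1*(-1)) + 2)*6 - 128) = 14*(((1 + 1) + 2)*6 - 128) = 14*((2 + 2)*6 - 128) = 14*(4*6 - 128) = 14*(24 - 128) = 14*(-104) = -1456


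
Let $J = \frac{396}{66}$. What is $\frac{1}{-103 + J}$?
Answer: $- \frac{1}{97} \approx -0.010309$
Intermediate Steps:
$J = 6$ ($J = 396 \cdot \frac{1}{66} = 6$)
$\frac{1}{-103 + J} = \frac{1}{-103 + 6} = \frac{1}{-97} = - \frac{1}{97}$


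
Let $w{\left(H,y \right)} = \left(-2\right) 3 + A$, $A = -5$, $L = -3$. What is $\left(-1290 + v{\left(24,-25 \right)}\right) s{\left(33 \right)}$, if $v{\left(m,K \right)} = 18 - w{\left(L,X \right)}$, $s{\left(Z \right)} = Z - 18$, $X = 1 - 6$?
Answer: $-18915$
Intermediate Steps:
$X = -5$ ($X = 1 - 6 = -5$)
$w{\left(H,y \right)} = -11$ ($w{\left(H,y \right)} = \left(-2\right) 3 - 5 = -6 - 5 = -11$)
$s{\left(Z \right)} = -18 + Z$
$v{\left(m,K \right)} = 29$ ($v{\left(m,K \right)} = 18 - -11 = 18 + 11 = 29$)
$\left(-1290 + v{\left(24,-25 \right)}\right) s{\left(33 \right)} = \left(-1290 + 29\right) \left(-18 + 33\right) = \left(-1261\right) 15 = -18915$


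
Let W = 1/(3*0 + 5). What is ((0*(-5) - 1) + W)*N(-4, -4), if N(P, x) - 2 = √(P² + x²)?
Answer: -8/5 - 16*√2/5 ≈ -6.1255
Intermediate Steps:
W = ⅕ (W = 1/(0 + 5) = 1/5 = ⅕ ≈ 0.20000)
N(P, x) = 2 + √(P² + x²)
((0*(-5) - 1) + W)*N(-4, -4) = ((0*(-5) - 1) + ⅕)*(2 + √((-4)² + (-4)²)) = ((0 - 1) + ⅕)*(2 + √(16 + 16)) = (-1 + ⅕)*(2 + √32) = -4*(2 + 4*√2)/5 = -8/5 - 16*√2/5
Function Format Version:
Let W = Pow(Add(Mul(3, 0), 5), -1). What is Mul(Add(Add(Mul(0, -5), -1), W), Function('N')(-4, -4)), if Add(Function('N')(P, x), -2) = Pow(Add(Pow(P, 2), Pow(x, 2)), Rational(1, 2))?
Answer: Add(Rational(-8, 5), Mul(Rational(-16, 5), Pow(2, Rational(1, 2)))) ≈ -6.1255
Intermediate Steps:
W = Rational(1, 5) (W = Pow(Add(0, 5), -1) = Pow(5, -1) = Rational(1, 5) ≈ 0.20000)
Function('N')(P, x) = Add(2, Pow(Add(Pow(P, 2), Pow(x, 2)), Rational(1, 2)))
Mul(Add(Add(Mul(0, -5), -1), W), Function('N')(-4, -4)) = Mul(Add(Add(Mul(0, -5), -1), Rational(1, 5)), Add(2, Pow(Add(Pow(-4, 2), Pow(-4, 2)), Rational(1, 2)))) = Mul(Add(Add(0, -1), Rational(1, 5)), Add(2, Pow(Add(16, 16), Rational(1, 2)))) = Mul(Add(-1, Rational(1, 5)), Add(2, Pow(32, Rational(1, 2)))) = Mul(Rational(-4, 5), Add(2, Mul(4, Pow(2, Rational(1, 2))))) = Add(Rational(-8, 5), Mul(Rational(-16, 5), Pow(2, Rational(1, 2))))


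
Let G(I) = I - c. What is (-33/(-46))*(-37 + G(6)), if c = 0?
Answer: -1023/46 ≈ -22.239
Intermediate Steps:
G(I) = I (G(I) = I - 1*0 = I + 0 = I)
(-33/(-46))*(-37 + G(6)) = (-33/(-46))*(-37 + 6) = -33*(-1/46)*(-31) = (33/46)*(-31) = -1023/46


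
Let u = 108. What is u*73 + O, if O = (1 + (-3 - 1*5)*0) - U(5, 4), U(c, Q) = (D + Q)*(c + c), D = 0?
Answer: 7845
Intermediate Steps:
U(c, Q) = 2*Q*c (U(c, Q) = (0 + Q)*(c + c) = Q*(2*c) = 2*Q*c)
O = -39 (O = (1 + (-3 - 1*5)*0) - 2*4*5 = (1 + (-3 - 5)*0) - 1*40 = (1 - 8*0) - 40 = (1 + 0) - 40 = 1 - 40 = -39)
u*73 + O = 108*73 - 39 = 7884 - 39 = 7845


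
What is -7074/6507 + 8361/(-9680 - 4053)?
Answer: -5613047/3309653 ≈ -1.6960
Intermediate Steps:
-7074/6507 + 8361/(-9680 - 4053) = -7074*1/6507 + 8361/(-13733) = -262/241 + 8361*(-1/13733) = -262/241 - 8361/13733 = -5613047/3309653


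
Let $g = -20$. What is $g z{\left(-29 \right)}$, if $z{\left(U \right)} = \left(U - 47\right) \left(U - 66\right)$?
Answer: $-144400$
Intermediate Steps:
$z{\left(U \right)} = \left(-66 + U\right) \left(-47 + U\right)$ ($z{\left(U \right)} = \left(-47 + U\right) \left(-66 + U\right) = \left(-66 + U\right) \left(-47 + U\right)$)
$g z{\left(-29 \right)} = - 20 \left(3102 + \left(-29\right)^{2} - -3277\right) = - 20 \left(3102 + 841 + 3277\right) = \left(-20\right) 7220 = -144400$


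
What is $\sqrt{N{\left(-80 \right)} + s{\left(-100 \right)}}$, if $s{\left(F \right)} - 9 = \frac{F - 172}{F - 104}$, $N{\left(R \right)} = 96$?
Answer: $\frac{\sqrt{957}}{3} \approx 10.312$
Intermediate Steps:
$s{\left(F \right)} = 9 + \frac{-172 + F}{-104 + F}$ ($s{\left(F \right)} = 9 + \frac{F - 172}{F - 104} = 9 + \frac{-172 + F}{-104 + F}$)
$\sqrt{N{\left(-80 \right)} + s{\left(-100 \right)}} = \sqrt{96 + \frac{2 \left(-554 + 5 \left(-100\right)\right)}{-104 - 100}} = \sqrt{96 + \frac{2 \left(-554 - 500\right)}{-204}} = \sqrt{96 + 2 \left(- \frac{1}{204}\right) \left(-1054\right)} = \sqrt{96 + \frac{31}{3}} = \sqrt{\frac{319}{3}} = \frac{\sqrt{957}}{3}$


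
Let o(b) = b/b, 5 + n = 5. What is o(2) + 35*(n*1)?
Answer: 1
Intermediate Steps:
n = 0 (n = -5 + 5 = 0)
o(b) = 1
o(2) + 35*(n*1) = 1 + 35*(0*1) = 1 + 35*0 = 1 + 0 = 1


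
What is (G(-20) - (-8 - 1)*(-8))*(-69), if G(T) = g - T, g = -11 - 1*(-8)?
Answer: 3795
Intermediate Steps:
g = -3 (g = -11 + 8 = -3)
G(T) = -3 - T
(G(-20) - (-8 - 1)*(-8))*(-69) = ((-3 - 1*(-20)) - (-8 - 1)*(-8))*(-69) = ((-3 + 20) - (-9)*(-8))*(-69) = (17 - 1*72)*(-69) = (17 - 72)*(-69) = -55*(-69) = 3795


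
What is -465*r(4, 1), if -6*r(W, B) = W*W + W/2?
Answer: 1395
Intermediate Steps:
r(W, B) = -W²/6 - W/12 (r(W, B) = -(W*W + W/2)/6 = -(W² + W*(½))/6 = -(W² + W/2)/6 = -W²/6 - W/12)
-465*r(4, 1) = -(-155)*4*(1 + 2*4)/4 = -(-155)*4*(1 + 8)/4 = -(-155)*4*9/4 = -465*(-3) = 1395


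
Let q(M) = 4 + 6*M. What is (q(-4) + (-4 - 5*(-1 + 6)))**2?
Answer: 2401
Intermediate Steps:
(q(-4) + (-4 - 5*(-1 + 6)))**2 = ((4 + 6*(-4)) + (-4 - 5*(-1 + 6)))**2 = ((4 - 24) + (-4 - 5*5))**2 = (-20 + (-4 - 25))**2 = (-20 - 29)**2 = (-49)**2 = 2401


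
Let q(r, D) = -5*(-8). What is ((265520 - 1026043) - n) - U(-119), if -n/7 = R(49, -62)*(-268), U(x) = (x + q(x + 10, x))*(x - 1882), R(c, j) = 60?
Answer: -1031162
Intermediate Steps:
q(r, D) = 40
U(x) = (-1882 + x)*(40 + x) (U(x) = (x + 40)*(x - 1882) = (40 + x)*(-1882 + x) = (-1882 + x)*(40 + x))
n = 112560 (n = -420*(-268) = -7*(-16080) = 112560)
((265520 - 1026043) - n) - U(-119) = ((265520 - 1026043) - 1*112560) - (-75280 + (-119)² - 1842*(-119)) = (-760523 - 112560) - (-75280 + 14161 + 219198) = -873083 - 1*158079 = -873083 - 158079 = -1031162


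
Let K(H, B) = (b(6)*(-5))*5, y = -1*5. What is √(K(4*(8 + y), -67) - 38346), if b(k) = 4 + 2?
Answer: 4*I*√2406 ≈ 196.2*I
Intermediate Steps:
y = -5
b(k) = 6
K(H, B) = -150 (K(H, B) = (6*(-5))*5 = -30*5 = -150)
√(K(4*(8 + y), -67) - 38346) = √(-150 - 38346) = √(-38496) = 4*I*√2406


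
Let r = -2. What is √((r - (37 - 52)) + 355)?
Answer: 4*√23 ≈ 19.183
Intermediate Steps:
√((r - (37 - 52)) + 355) = √((-2 - (37 - 52)) + 355) = √((-2 - 1*(-15)) + 355) = √((-2 + 15) + 355) = √(13 + 355) = √368 = 4*√23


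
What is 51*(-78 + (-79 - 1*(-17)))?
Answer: -7140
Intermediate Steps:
51*(-78 + (-79 - 1*(-17))) = 51*(-78 + (-79 + 17)) = 51*(-78 - 62) = 51*(-140) = -7140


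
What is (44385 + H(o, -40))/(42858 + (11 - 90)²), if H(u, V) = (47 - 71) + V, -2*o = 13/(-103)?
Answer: 44321/49099 ≈ 0.90269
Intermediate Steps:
o = 13/206 (o = -13/(2*(-103)) = -13*(-1)/(2*103) = -½*(-13/103) = 13/206 ≈ 0.063107)
H(u, V) = -24 + V
(44385 + H(o, -40))/(42858 + (11 - 90)²) = (44385 + (-24 - 40))/(42858 + (11 - 90)²) = (44385 - 64)/(42858 + (-79)²) = 44321/(42858 + 6241) = 44321/49099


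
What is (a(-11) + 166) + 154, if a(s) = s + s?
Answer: 298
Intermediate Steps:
a(s) = 2*s
(a(-11) + 166) + 154 = (2*(-11) + 166) + 154 = (-22 + 166) + 154 = 144 + 154 = 298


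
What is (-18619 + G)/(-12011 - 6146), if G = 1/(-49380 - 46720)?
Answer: 6602531/6438700 ≈ 1.0254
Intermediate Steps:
G = -1/96100 (G = 1/(-96100) = -1/96100 ≈ -1.0406e-5)
(-18619 + G)/(-12011 - 6146) = (-18619 - 1/96100)/(-12011 - 6146) = -1789285901/96100/(-18157) = -1789285901/96100*(-1/18157) = 6602531/6438700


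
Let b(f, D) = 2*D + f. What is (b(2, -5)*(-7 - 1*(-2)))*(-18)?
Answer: -720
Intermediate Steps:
b(f, D) = f + 2*D
(b(2, -5)*(-7 - 1*(-2)))*(-18) = ((2 + 2*(-5))*(-7 - 1*(-2)))*(-18) = ((2 - 10)*(-7 + 2))*(-18) = -8*(-5)*(-18) = 40*(-18) = -720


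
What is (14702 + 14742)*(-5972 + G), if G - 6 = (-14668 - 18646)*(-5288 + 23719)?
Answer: -18079095937200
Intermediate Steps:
G = -614010328 (G = 6 + (-14668 - 18646)*(-5288 + 23719) = 6 - 33314*18431 = 6 - 614010334 = -614010328)
(14702 + 14742)*(-5972 + G) = (14702 + 14742)*(-5972 - 614010328) = 29444*(-614016300) = -18079095937200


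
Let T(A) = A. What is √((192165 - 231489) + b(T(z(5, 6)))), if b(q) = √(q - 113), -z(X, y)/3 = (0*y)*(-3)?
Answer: √(-39324 + I*√113) ≈ 0.027 + 198.3*I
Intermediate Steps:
z(X, y) = 0 (z(X, y) = -3*0*y*(-3) = -0*(-3) = -3*0 = 0)
b(q) = √(-113 + q)
√((192165 - 231489) + b(T(z(5, 6)))) = √((192165 - 231489) + √(-113 + 0)) = √(-39324 + √(-113)) = √(-39324 + I*√113)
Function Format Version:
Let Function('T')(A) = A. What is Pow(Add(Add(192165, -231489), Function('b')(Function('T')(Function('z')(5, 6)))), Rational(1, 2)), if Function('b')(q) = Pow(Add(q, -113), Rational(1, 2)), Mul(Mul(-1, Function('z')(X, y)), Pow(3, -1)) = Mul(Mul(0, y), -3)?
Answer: Pow(Add(-39324, Mul(I, Pow(113, Rational(1, 2)))), Rational(1, 2)) ≈ Add(0.027, Mul(198.30, I))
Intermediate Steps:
Function('z')(X, y) = 0 (Function('z')(X, y) = Mul(-3, Mul(Mul(0, y), -3)) = Mul(-3, Mul(0, -3)) = Mul(-3, 0) = 0)
Function('b')(q) = Pow(Add(-113, q), Rational(1, 2))
Pow(Add(Add(192165, -231489), Function('b')(Function('T')(Function('z')(5, 6)))), Rational(1, 2)) = Pow(Add(Add(192165, -231489), Pow(Add(-113, 0), Rational(1, 2))), Rational(1, 2)) = Pow(Add(-39324, Pow(-113, Rational(1, 2))), Rational(1, 2)) = Pow(Add(-39324, Mul(I, Pow(113, Rational(1, 2)))), Rational(1, 2))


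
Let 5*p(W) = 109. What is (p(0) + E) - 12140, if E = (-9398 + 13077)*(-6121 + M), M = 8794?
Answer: 49109244/5 ≈ 9.8219e+6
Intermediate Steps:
E = 9833967 (E = (-9398 + 13077)*(-6121 + 8794) = 3679*2673 = 9833967)
p(W) = 109/5 (p(W) = (1/5)*109 = 109/5)
(p(0) + E) - 12140 = (109/5 + 9833967) - 12140 = 49169944/5 - 12140 = 49109244/5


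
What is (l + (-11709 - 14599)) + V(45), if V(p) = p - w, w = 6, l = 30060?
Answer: 3791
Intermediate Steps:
V(p) = -6 + p (V(p) = p - 1*6 = p - 6 = -6 + p)
(l + (-11709 - 14599)) + V(45) = (30060 + (-11709 - 14599)) + (-6 + 45) = (30060 - 26308) + 39 = 3752 + 39 = 3791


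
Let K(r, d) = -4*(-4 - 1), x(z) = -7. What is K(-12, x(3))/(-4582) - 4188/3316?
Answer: -2406967/1899239 ≈ -1.2673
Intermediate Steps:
K(r, d) = 20 (K(r, d) = -4*(-5) = 20)
K(-12, x(3))/(-4582) - 4188/3316 = 20/(-4582) - 4188/3316 = 20*(-1/4582) - 4188*1/3316 = -10/2291 - 1047/829 = -2406967/1899239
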